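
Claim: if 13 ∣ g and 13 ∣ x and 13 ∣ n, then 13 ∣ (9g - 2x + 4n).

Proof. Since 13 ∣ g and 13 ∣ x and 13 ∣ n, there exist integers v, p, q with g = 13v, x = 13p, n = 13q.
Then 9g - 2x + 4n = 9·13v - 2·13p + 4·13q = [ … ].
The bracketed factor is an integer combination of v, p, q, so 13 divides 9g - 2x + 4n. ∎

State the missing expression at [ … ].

13(-2p + 4q + 9v)

Each term has a factor of 13: 9·13v - 2·13p + 4·13q = 13·(-2p + 4q + 9v).
Since -2p + 4q + 9v is an integer, 13 ∣ (9g - 2x + 4n).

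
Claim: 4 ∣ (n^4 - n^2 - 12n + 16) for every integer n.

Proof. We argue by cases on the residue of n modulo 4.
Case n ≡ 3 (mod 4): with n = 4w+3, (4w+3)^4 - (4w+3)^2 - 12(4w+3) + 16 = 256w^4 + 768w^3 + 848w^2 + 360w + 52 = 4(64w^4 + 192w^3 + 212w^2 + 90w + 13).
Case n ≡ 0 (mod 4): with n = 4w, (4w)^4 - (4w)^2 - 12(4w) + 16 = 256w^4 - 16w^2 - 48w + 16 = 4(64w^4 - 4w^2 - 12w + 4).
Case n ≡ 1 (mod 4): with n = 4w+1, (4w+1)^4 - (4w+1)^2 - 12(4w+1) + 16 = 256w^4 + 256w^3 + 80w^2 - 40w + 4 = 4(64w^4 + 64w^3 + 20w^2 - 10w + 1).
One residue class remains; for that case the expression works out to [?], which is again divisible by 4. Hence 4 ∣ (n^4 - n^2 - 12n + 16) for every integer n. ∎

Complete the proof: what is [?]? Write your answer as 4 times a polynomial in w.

4(64w^4 + 128w^3 + 92w^2 + 16w + 1)

Only n ≡ 2 (mod 4) is unaccounted for. Put n = 4w+2:
(4w+2)^4 - (4w+2)^2 - 12(4w+2) + 16 expands to 256w^4 + 512w^3 + 368w^2 + 64w + 4,
and factoring out 4 leaves 4(64w^4 + 128w^3 + 92w^2 + 16w + 1).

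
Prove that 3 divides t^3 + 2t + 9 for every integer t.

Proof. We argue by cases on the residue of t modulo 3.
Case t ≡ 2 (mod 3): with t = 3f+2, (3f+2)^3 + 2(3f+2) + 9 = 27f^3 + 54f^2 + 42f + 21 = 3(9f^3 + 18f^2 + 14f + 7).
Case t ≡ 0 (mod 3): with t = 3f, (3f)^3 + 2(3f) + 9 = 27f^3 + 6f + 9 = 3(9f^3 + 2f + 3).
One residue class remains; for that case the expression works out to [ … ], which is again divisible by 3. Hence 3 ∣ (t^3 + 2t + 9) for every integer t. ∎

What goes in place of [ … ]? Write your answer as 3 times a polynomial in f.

The residues treated are {2, 0}, so the missing case is t ≡ 1 (mod 3); write t = 3f+1.
Then (3f+1)^3 + 2(3f+1) + 9 = 27f^3 + 27f^2 + 15f + 12 = 3(9f^3 + 9f^2 + 5f + 4).

3(9f^3 + 9f^2 + 5f + 4)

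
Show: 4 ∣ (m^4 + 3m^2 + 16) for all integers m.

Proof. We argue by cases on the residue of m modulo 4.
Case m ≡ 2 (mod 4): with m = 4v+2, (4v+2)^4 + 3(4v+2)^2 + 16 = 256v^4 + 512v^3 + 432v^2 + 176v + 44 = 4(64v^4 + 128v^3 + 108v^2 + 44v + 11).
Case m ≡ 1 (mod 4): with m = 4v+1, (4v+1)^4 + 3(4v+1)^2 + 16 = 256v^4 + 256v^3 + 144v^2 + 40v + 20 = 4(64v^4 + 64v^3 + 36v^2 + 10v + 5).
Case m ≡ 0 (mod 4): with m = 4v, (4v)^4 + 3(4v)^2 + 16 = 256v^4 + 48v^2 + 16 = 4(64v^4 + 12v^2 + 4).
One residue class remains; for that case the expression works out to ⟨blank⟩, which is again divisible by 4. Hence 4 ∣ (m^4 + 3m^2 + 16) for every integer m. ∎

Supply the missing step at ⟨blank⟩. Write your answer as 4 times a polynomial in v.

Only m ≡ 3 (mod 4) is unaccounted for. Put m = 4v+3:
(4v+3)^4 + 3(4v+3)^2 + 16 expands to 256v^4 + 768v^3 + 912v^2 + 504v + 124,
and factoring out 4 leaves 4(64v^4 + 192v^3 + 228v^2 + 126v + 31).

4(64v^4 + 192v^3 + 228v^2 + 126v + 31)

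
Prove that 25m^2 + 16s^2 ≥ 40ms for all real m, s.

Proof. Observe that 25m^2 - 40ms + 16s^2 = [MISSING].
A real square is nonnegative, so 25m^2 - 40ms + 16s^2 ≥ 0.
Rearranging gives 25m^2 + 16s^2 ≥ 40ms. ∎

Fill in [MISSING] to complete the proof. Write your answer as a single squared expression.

(5m - 4s)^2

25m^2 - 40ms + 16s^2 is a perfect-square trinomial: the outer terms are (5m)^2 and (4s)^2, and the cross term is -2·5m·4s.
So 25m^2 - 40ms + 16s^2 = (5m - 4s)^2 ≥ 0.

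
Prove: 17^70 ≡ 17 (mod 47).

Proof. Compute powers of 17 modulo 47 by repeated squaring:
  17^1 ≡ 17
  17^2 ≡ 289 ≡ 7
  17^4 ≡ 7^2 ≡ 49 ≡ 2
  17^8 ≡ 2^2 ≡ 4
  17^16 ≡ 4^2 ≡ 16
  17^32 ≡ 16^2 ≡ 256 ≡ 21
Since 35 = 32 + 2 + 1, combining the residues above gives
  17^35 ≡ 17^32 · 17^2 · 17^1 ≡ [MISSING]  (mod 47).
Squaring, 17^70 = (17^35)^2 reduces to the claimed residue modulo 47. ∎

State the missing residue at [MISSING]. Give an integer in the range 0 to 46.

8

Multiply the listed residues: 21 · 7 · 17 = 147 → 2499.
Reducing modulo 47: 2499 = 53·47 + 8, so 17^35 ≡ 8.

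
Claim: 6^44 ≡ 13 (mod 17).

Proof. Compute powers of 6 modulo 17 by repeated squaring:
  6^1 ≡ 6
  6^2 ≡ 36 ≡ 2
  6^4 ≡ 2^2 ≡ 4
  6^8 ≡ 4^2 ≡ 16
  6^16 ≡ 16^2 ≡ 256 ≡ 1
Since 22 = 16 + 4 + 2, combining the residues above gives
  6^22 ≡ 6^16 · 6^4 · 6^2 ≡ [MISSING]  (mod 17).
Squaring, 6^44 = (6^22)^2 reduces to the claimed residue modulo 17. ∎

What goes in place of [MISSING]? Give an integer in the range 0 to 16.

8

Multiply the listed residues: 1 · 4 · 2 = 4 → 8.
Reducing modulo 17: 8 = 0·17 + 8, so 6^22 ≡ 8.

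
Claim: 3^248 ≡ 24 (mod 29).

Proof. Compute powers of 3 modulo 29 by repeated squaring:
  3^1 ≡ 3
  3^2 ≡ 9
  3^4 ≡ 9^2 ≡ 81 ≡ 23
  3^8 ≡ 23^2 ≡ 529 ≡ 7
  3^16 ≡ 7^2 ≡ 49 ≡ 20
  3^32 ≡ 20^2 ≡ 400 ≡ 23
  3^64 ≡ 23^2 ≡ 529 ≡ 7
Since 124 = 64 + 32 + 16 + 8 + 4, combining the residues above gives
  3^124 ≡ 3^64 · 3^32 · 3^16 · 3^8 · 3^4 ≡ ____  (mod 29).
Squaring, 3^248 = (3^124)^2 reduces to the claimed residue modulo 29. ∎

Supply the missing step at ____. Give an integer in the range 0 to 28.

16

Multiply the listed residues: 7 · 23 · 20 · 7 · 23 = 161 → 3220 → 22540 → 518420.
Reducing modulo 29: 518420 = 17876·29 + 16, so 3^124 ≡ 16.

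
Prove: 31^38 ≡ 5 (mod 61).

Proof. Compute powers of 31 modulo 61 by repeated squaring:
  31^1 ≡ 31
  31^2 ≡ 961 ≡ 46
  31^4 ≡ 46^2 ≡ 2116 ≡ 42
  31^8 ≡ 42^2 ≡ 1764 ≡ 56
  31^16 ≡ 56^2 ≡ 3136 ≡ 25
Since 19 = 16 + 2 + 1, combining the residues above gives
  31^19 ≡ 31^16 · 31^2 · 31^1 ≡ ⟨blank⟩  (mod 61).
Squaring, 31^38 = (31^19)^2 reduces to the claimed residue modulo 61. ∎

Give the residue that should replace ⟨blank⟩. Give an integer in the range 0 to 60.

26

31^16 · 31^2 · 31^1 ≡ 25 · 46 · 31 = 35650.
35650 mod 61 = 26, so 31^19 ≡ 26 (mod 61).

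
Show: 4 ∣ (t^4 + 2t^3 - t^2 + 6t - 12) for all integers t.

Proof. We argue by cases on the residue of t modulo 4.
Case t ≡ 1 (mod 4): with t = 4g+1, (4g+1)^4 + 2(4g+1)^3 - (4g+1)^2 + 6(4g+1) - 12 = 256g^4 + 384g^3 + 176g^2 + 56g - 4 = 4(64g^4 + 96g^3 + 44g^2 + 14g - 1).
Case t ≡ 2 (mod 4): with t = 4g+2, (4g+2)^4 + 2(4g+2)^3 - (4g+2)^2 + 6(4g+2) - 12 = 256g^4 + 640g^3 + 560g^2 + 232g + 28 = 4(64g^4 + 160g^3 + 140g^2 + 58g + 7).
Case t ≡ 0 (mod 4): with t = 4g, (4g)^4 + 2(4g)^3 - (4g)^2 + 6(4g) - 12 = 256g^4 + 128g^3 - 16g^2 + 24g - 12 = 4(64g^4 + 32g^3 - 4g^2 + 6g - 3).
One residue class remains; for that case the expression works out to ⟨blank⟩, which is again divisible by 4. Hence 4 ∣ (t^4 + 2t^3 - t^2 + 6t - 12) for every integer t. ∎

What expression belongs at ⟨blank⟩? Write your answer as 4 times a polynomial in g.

The residues treated are {1, 2, 0}, so the missing case is t ≡ 3 (mod 4); write t = 4g+3.
Then (4g+3)^4 + 2(4g+3)^3 - (4g+3)^2 + 6(4g+3) - 12 = 256g^4 + 896g^3 + 1136g^2 + 648g + 132 = 4(64g^4 + 224g^3 + 284g^2 + 162g + 33).

4(64g^4 + 224g^3 + 284g^2 + 162g + 33)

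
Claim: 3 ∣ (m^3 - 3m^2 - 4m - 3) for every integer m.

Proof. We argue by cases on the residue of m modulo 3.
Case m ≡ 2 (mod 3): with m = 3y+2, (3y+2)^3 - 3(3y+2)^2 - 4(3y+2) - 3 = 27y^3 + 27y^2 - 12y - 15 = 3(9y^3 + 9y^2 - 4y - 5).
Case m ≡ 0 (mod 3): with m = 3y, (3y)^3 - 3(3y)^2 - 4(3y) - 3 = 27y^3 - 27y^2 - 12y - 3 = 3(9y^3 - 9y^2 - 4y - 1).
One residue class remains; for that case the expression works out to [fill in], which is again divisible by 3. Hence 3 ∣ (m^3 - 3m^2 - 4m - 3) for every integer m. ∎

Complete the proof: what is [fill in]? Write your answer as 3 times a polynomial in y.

The residues treated are {2, 0}, so the missing case is m ≡ 1 (mod 3); write m = 3y+1.
Then (3y+1)^3 - 3(3y+1)^2 - 4(3y+1) - 3 = 27y^3 - 21y - 9 = 3(9y^3 - 7y - 3).

3(9y^3 - 7y - 3)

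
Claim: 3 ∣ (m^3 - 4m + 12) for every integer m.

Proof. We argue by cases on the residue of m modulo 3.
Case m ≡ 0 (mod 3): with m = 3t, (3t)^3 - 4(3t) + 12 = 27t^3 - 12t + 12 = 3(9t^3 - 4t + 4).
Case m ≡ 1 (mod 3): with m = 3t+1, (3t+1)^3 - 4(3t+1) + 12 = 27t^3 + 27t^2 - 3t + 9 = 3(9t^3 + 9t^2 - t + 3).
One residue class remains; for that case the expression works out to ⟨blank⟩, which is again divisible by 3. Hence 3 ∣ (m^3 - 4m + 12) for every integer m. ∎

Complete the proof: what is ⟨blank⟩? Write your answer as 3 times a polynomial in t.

The residues treated are {0, 1}, so the missing case is m ≡ 2 (mod 3); write m = 3t+2.
Then (3t+2)^3 - 4(3t+2) + 12 = 27t^3 + 54t^2 + 24t + 12 = 3(9t^3 + 18t^2 + 8t + 4).

3(9t^3 + 18t^2 + 8t + 4)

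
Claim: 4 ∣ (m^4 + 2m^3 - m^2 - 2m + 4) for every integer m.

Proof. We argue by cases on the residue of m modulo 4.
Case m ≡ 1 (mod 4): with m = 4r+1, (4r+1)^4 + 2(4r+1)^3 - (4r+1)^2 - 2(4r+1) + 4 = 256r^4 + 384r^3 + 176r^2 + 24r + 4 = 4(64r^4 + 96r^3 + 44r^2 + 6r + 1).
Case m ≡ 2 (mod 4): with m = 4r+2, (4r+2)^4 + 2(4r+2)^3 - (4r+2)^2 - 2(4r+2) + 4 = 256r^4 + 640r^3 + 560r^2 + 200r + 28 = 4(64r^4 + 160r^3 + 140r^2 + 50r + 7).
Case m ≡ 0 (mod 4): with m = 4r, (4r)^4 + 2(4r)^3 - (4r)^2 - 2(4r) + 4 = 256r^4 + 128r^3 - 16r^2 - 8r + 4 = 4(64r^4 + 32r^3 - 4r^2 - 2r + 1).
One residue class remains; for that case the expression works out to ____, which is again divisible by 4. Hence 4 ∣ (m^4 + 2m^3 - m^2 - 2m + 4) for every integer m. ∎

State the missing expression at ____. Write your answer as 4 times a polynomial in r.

4(64r^4 + 224r^3 + 284r^2 + 154r + 31)

Only m ≡ 3 (mod 4) is unaccounted for. Put m = 4r+3:
(4r+3)^4 + 2(4r+3)^3 - (4r+3)^2 - 2(4r+3) + 4 expands to 256r^4 + 896r^3 + 1136r^2 + 616r + 124,
and factoring out 4 leaves 4(64r^4 + 224r^3 + 284r^2 + 154r + 31).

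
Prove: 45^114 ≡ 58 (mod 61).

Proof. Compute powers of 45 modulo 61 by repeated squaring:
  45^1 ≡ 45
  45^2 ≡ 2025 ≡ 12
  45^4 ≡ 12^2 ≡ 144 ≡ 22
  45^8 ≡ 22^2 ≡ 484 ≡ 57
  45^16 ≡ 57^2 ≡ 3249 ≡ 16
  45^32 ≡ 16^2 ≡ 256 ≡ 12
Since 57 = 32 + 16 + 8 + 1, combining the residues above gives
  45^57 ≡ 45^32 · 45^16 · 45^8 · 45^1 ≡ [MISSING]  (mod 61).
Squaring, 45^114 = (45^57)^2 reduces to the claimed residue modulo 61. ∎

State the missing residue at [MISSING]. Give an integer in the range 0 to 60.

45^32 · 45^16 · 45^8 · 45^1 ≡ 12 · 16 · 57 · 45 = 492480.
492480 mod 61 = 27, so 45^57 ≡ 27 (mod 61).

27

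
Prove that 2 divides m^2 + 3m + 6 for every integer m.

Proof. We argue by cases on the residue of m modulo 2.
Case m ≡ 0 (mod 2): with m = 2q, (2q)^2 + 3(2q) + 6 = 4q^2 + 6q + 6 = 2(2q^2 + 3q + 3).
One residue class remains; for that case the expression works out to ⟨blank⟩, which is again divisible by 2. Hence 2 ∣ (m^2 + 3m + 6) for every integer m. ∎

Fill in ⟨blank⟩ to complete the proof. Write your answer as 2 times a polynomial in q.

2(2q^2 + 5q + 5)

Only m ≡ 1 (mod 2) is unaccounted for. Put m = 2q+1:
(2q+1)^2 + 3(2q+1) + 6 expands to 4q^2 + 10q + 10,
and factoring out 2 leaves 2(2q^2 + 5q + 5).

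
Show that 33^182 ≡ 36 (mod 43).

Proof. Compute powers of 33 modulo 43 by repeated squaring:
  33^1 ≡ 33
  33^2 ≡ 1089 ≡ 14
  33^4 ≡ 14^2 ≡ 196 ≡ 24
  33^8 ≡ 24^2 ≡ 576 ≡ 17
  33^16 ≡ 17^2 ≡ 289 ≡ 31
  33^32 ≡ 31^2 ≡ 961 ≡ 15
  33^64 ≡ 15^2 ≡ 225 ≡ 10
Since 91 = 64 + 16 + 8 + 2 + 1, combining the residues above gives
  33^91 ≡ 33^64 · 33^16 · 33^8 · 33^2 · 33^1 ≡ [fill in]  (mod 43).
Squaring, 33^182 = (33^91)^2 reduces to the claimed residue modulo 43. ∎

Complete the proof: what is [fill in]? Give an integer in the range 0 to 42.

37

33^64 · 33^16 · 33^8 · 33^2 · 33^1 ≡ 10 · 31 · 17 · 14 · 33 = 2434740.
2434740 mod 43 = 37, so 33^91 ≡ 37 (mod 43).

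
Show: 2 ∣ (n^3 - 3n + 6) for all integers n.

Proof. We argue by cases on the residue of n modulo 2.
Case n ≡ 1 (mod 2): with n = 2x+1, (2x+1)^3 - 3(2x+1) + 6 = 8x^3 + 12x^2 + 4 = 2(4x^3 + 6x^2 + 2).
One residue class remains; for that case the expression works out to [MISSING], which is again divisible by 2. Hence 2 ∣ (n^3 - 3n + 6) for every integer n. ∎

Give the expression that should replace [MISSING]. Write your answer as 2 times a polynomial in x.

Only n ≡ 0 (mod 2) is unaccounted for. Put n = 2x:
(2x)^3 - 3(2x) + 6 expands to 8x^3 - 6x + 6,
and factoring out 2 leaves 2(4x^3 - 3x + 3).

2(4x^3 - 3x + 3)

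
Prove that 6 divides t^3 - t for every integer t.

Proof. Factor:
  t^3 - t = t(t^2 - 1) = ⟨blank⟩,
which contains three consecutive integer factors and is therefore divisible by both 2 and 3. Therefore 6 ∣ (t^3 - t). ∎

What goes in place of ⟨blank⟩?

(t - 1)t(t + 1)

t(t^2 - 1) = t(t - 1)(t + 1) = (t - 1)t(t + 1).
These three factors are consecutive integers, so their product is divisible by 6.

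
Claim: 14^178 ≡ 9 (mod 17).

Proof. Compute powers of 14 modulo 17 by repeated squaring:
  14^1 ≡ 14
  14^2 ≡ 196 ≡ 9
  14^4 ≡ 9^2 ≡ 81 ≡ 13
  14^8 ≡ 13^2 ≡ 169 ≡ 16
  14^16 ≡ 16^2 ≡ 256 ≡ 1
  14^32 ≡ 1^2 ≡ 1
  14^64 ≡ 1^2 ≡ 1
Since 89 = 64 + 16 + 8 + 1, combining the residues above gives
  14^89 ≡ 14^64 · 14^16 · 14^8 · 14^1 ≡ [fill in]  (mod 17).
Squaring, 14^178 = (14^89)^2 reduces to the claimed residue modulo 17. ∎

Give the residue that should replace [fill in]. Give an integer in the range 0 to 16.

Multiply the listed residues: 1 · 1 · 16 · 14 = 1 → 16 → 224.
Reducing modulo 17: 224 = 13·17 + 3, so 14^89 ≡ 3.

3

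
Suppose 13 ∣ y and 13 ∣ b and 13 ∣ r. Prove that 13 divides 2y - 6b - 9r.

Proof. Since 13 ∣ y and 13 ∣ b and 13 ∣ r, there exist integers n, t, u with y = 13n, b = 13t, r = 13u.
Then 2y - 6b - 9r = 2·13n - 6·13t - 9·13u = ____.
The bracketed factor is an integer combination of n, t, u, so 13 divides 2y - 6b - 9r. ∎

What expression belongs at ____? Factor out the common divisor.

13(2n - 6t - 9u)

Pull the common 13 out of every term: 2·13n - 6·13t - 9·13u = 13(2n - 6t - 9u).
2n - 6t - 9u is an integer, which exhibits the divisibility.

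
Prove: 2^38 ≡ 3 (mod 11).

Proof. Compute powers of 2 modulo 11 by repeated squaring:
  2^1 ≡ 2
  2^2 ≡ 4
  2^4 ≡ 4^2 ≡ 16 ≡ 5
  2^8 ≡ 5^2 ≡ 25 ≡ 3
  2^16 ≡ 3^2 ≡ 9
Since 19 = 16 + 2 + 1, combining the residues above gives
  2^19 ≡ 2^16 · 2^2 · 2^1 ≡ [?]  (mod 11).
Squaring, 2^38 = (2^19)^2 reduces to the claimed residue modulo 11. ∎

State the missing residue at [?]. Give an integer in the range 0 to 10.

2^16 · 2^2 · 2^1 ≡ 9 · 4 · 2 = 72.
72 mod 11 = 6, so 2^19 ≡ 6 (mod 11).

6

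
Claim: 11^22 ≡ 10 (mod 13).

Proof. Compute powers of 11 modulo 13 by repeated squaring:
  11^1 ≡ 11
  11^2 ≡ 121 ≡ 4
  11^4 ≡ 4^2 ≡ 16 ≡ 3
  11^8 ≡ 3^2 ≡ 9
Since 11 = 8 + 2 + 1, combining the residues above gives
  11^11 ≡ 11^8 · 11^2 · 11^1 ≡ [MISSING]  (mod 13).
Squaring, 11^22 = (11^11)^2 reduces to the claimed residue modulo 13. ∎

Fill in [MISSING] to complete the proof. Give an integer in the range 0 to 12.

6

Multiply the listed residues: 9 · 4 · 11 = 36 → 396.
Reducing modulo 13: 396 = 30·13 + 6, so 11^11 ≡ 6.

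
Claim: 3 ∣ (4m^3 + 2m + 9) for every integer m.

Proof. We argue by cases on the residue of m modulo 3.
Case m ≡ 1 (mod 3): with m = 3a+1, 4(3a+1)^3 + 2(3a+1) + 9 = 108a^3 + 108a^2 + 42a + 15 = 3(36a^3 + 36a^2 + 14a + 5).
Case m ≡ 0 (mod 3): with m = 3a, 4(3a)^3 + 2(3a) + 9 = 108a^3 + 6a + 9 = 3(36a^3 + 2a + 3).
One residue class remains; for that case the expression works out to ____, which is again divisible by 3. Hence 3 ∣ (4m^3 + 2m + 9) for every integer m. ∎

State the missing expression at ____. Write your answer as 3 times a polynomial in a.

3(36a^3 + 72a^2 + 50a + 15)

Only m ≡ 2 (mod 3) is unaccounted for. Put m = 3a+2:
4(3a+2)^3 + 2(3a+2) + 9 expands to 108a^3 + 216a^2 + 150a + 45,
and factoring out 3 leaves 3(36a^3 + 72a^2 + 50a + 15).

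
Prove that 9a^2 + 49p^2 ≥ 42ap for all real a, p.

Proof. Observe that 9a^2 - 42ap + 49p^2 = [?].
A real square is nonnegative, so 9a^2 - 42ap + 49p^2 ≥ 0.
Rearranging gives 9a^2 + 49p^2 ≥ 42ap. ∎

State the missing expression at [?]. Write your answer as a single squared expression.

9a^2 - 42ap + 49p^2 is a perfect-square trinomial: the outer terms are (3a)^2 and (7p)^2, and the cross term is -2·3a·7p.
So 9a^2 - 42ap + 49p^2 = (3a - 7p)^2 ≥ 0.

(3a - 7p)^2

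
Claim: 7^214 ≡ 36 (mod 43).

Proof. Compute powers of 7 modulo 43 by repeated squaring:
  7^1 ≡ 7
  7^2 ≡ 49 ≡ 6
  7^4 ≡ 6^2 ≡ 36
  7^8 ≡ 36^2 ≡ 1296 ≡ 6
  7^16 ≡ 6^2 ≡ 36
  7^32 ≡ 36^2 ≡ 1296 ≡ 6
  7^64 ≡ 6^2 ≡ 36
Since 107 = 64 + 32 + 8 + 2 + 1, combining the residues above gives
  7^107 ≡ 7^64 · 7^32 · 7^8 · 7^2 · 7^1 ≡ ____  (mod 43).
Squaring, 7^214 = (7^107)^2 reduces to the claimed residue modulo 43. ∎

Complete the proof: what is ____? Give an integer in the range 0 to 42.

37

7^64 · 7^32 · 7^8 · 7^2 · 7^1 ≡ 36 · 6 · 6 · 6 · 7 = 54432.
54432 mod 43 = 37, so 7^107 ≡ 37 (mod 43).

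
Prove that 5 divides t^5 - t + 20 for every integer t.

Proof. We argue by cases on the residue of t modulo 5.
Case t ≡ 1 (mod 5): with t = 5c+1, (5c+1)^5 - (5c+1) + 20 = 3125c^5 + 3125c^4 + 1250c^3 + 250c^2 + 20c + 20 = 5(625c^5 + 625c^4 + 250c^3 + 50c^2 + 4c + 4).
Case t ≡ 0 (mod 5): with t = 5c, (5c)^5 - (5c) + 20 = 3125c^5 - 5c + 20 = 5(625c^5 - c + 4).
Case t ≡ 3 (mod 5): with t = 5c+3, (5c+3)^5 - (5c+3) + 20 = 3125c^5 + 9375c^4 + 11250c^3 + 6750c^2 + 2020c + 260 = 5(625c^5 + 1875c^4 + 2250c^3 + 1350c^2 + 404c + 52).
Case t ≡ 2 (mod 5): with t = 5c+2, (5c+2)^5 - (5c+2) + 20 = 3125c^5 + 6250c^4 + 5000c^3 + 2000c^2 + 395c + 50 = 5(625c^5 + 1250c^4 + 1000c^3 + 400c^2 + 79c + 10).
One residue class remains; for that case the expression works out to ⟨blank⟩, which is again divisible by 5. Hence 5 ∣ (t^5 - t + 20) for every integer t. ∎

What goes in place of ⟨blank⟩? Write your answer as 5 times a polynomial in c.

5(625c^5 + 2500c^4 + 4000c^3 + 3200c^2 + 1279c + 208)

The residues treated are {1, 0, 3, 2}, so the missing case is t ≡ 4 (mod 5); write t = 5c+4.
Then (5c+4)^5 - (5c+4) + 20 = 3125c^5 + 12500c^4 + 20000c^3 + 16000c^2 + 6395c + 1040 = 5(625c^5 + 2500c^4 + 4000c^3 + 3200c^2 + 1279c + 208).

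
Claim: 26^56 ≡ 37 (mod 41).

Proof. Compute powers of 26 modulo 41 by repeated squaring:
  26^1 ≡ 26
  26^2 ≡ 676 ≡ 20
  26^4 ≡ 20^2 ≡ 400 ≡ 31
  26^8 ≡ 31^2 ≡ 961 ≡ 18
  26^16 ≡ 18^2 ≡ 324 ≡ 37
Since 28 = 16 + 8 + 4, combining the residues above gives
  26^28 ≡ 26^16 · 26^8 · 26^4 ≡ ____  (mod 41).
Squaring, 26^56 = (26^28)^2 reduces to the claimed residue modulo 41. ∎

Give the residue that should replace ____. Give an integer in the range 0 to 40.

23

26^16 · 26^8 · 26^4 ≡ 37 · 18 · 31 = 20646.
20646 mod 41 = 23, so 26^28 ≡ 23 (mod 41).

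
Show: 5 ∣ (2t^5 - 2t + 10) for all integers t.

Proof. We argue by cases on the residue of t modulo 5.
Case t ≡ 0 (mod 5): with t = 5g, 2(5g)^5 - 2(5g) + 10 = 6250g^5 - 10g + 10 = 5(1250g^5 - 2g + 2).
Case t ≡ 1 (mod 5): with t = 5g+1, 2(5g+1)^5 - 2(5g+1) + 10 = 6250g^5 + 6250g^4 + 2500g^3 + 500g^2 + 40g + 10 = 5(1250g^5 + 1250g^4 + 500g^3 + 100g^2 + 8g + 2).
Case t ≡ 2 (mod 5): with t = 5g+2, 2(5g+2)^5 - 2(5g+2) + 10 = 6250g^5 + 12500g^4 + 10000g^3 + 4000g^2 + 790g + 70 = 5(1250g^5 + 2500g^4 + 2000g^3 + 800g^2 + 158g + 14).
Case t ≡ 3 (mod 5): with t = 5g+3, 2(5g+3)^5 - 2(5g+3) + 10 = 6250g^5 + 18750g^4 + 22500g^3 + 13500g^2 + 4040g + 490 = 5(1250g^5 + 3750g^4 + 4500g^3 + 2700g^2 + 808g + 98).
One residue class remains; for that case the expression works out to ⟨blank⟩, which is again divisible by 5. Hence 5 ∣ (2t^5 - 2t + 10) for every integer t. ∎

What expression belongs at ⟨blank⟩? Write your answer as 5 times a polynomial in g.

The residues treated are {0, 1, 2, 3}, so the missing case is t ≡ 4 (mod 5); write t = 5g+4.
Then 2(5g+4)^5 - 2(5g+4) + 10 = 6250g^5 + 25000g^4 + 40000g^3 + 32000g^2 + 12790g + 2050 = 5(1250g^5 + 5000g^4 + 8000g^3 + 6400g^2 + 2558g + 410).

5(1250g^5 + 5000g^4 + 8000g^3 + 6400g^2 + 2558g + 410)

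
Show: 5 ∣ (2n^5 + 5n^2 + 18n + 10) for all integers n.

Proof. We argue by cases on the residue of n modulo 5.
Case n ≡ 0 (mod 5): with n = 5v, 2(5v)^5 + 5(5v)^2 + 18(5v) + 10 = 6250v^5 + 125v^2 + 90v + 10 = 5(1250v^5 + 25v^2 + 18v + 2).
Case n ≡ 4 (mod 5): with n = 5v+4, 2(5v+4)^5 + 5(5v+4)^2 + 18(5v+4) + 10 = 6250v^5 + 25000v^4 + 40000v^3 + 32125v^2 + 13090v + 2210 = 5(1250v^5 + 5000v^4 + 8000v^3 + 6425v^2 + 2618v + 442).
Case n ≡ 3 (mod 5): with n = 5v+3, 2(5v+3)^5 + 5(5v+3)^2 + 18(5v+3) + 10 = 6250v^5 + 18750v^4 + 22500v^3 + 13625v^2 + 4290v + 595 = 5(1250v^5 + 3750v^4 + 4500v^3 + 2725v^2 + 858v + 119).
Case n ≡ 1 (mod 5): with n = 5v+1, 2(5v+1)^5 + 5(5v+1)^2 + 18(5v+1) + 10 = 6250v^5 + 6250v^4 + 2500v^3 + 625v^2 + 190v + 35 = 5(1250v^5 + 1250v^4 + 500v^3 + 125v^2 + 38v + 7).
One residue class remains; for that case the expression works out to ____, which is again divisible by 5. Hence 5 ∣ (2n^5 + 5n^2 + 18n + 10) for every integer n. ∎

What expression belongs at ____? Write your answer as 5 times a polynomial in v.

5(1250v^5 + 2500v^4 + 2000v^3 + 825v^2 + 198v + 26)

Only n ≡ 2 (mod 5) is unaccounted for. Put n = 5v+2:
2(5v+2)^5 + 5(5v+2)^2 + 18(5v+2) + 10 expands to 6250v^5 + 12500v^4 + 10000v^3 + 4125v^2 + 990v + 130,
and factoring out 5 leaves 5(1250v^5 + 2500v^4 + 2000v^3 + 825v^2 + 198v + 26).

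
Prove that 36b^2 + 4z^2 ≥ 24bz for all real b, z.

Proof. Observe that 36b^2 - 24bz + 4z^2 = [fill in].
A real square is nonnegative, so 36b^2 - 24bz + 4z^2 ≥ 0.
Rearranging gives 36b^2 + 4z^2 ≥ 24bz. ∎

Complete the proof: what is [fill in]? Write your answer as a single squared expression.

The leading and trailing coefficients are 6^2 and 2^2, and 24 = 2·6·2, so the trinomial is (6b - 2z)^2.
Hence 36b^2 - 24bz + 4z^2 ≥ 0.

(6b - 2z)^2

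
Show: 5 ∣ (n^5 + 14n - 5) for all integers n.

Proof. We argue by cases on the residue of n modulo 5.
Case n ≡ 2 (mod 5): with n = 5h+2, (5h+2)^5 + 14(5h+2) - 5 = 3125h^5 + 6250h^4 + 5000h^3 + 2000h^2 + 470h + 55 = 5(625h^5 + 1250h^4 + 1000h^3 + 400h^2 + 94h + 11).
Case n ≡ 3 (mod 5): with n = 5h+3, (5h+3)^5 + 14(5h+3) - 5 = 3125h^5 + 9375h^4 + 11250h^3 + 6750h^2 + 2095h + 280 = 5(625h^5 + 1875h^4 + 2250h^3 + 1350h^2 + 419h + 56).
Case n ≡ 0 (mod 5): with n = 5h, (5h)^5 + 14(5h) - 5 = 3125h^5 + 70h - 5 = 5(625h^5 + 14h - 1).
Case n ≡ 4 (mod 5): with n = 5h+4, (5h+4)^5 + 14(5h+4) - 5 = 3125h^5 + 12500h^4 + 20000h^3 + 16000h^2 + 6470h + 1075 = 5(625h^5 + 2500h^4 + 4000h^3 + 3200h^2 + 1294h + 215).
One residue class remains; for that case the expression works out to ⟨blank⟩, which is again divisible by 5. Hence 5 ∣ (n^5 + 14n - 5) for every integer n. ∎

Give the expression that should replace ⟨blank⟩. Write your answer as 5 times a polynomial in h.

5(625h^5 + 625h^4 + 250h^3 + 50h^2 + 19h + 2)

The residues treated are {2, 3, 0, 4}, so the missing case is n ≡ 1 (mod 5); write n = 5h+1.
Then (5h+1)^5 + 14(5h+1) - 5 = 3125h^5 + 3125h^4 + 1250h^3 + 250h^2 + 95h + 10 = 5(625h^5 + 625h^4 + 250h^3 + 50h^2 + 19h + 2).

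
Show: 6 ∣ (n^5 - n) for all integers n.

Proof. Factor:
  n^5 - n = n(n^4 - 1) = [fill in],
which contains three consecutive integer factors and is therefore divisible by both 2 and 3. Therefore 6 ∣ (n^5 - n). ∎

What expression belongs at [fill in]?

n^4 - 1 = (n^2 - 1)(n^2 + 1), and n^2 - 1 = (n-1)(n+1).
So n(n^4 - 1) = (n - 1)n(n + 1)(n^2 + 1).

(n - 1)n(n + 1)(n^2 + 1)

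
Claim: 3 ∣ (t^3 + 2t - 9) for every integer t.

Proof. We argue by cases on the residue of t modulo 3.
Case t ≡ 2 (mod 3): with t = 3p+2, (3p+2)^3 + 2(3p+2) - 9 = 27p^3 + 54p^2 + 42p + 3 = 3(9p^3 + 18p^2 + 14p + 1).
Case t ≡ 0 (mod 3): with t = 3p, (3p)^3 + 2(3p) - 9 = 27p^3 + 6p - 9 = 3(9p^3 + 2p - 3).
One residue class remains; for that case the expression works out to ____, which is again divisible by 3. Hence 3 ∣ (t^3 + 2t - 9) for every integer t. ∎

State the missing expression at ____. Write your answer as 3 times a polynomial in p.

The residues treated are {2, 0}, so the missing case is t ≡ 1 (mod 3); write t = 3p+1.
Then (3p+1)^3 + 2(3p+1) - 9 = 27p^3 + 27p^2 + 15p - 6 = 3(9p^3 + 9p^2 + 5p - 2).

3(9p^3 + 9p^2 + 5p - 2)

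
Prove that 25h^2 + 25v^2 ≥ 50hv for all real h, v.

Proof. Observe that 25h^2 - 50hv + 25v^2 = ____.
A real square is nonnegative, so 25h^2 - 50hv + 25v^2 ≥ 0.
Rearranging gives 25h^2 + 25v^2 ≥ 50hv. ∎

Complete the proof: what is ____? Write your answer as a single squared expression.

The leading and trailing coefficients are 5^2 and 5^2, and 50 = 2·5·5, so the trinomial is (5h - 5v)^2.
Hence 25h^2 - 50hv + 25v^2 ≥ 0.

(5h - 5v)^2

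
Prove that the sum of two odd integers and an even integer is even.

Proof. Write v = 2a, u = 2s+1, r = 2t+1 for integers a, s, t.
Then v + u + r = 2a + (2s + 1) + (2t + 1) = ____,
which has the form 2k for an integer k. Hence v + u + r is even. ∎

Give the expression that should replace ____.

Expanding: 2a + (2s + 1) + (2t + 1) = 2a + 2s + 2t + 2.
Every term is even; pulling out the factor of 2 gives 2(a + s + t + 1).

2(a + s + t + 1)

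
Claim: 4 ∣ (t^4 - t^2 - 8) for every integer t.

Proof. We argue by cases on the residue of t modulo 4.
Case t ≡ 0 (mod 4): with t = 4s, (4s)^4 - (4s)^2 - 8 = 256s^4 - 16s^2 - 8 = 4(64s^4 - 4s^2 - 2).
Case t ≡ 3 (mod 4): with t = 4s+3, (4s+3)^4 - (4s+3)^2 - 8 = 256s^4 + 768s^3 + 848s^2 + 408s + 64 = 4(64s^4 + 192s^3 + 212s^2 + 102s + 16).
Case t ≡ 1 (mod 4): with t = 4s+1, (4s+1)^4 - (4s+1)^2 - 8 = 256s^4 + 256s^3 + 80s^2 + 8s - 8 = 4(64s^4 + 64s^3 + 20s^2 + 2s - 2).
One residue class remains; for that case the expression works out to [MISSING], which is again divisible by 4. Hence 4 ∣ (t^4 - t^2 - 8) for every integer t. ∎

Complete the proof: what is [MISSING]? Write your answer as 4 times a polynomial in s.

4(64s^4 + 128s^3 + 92s^2 + 28s + 1)

Only t ≡ 2 (mod 4) is unaccounted for. Put t = 4s+2:
(4s+2)^4 - (4s+2)^2 - 8 expands to 256s^4 + 512s^3 + 368s^2 + 112s + 4,
and factoring out 4 leaves 4(64s^4 + 128s^3 + 92s^2 + 28s + 1).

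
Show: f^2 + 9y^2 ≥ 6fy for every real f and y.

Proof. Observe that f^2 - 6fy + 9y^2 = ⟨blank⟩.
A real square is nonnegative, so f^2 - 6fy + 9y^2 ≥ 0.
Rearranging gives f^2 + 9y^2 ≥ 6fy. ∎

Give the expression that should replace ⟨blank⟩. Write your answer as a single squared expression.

(f - 3y)^2

The leading and trailing coefficients are 1^2 and 3^2, and 6 = 2·1·3, so the trinomial is (f - 3y)^2.
Hence f^2 - 6fy + 9y^2 ≥ 0.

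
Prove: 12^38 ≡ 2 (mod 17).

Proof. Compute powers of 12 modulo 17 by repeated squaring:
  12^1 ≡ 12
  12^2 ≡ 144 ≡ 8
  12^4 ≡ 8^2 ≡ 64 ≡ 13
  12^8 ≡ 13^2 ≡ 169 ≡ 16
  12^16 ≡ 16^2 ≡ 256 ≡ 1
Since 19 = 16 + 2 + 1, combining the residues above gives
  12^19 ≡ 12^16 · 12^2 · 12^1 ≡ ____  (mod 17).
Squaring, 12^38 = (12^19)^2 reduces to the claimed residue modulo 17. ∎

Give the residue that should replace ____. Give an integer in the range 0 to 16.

12^16 · 12^2 · 12^1 ≡ 1 · 8 · 12 = 96.
96 mod 17 = 11, so 12^19 ≡ 11 (mod 17).

11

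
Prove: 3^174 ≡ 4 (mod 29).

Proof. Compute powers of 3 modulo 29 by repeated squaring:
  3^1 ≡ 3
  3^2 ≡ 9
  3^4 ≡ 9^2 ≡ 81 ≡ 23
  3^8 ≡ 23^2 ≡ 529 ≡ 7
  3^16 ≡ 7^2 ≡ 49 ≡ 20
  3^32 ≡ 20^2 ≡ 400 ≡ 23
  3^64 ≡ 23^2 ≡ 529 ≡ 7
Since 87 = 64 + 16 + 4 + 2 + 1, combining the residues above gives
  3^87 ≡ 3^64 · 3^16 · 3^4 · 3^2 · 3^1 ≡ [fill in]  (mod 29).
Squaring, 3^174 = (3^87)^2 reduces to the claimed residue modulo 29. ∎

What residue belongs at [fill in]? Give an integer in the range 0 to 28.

27

Multiply the listed residues: 7 · 20 · 23 · 9 · 3 = 140 → 3220 → 28980 → 86940.
Reducing modulo 29: 86940 = 2997·29 + 27, so 3^87 ≡ 27.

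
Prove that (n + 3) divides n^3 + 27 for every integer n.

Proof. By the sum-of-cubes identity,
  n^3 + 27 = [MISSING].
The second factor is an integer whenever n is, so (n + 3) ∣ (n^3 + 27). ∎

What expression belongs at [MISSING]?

(n + 3)(n^2 - 3n + 9)

Polynomial division of n^3 + 27 by n + 3 leaves remainder 0 and quotient n^2 - 3n + 9.
Hence n^3 + 27 = (n + 3)(n^2 - 3n + 9).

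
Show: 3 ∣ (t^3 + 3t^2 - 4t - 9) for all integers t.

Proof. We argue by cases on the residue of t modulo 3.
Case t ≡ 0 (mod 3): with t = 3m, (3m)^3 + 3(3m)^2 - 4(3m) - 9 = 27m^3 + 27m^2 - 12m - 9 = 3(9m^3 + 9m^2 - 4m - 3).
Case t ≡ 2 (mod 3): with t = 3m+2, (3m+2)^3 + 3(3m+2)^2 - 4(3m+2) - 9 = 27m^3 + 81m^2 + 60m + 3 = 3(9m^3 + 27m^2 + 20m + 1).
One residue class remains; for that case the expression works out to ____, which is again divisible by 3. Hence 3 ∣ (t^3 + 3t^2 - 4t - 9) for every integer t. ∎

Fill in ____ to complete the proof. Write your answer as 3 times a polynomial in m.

Only t ≡ 1 (mod 3) is unaccounted for. Put t = 3m+1:
(3m+1)^3 + 3(3m+1)^2 - 4(3m+1) - 9 expands to 27m^3 + 54m^2 + 15m - 9,
and factoring out 3 leaves 3(9m^3 + 18m^2 + 5m - 3).

3(9m^3 + 18m^2 + 5m - 3)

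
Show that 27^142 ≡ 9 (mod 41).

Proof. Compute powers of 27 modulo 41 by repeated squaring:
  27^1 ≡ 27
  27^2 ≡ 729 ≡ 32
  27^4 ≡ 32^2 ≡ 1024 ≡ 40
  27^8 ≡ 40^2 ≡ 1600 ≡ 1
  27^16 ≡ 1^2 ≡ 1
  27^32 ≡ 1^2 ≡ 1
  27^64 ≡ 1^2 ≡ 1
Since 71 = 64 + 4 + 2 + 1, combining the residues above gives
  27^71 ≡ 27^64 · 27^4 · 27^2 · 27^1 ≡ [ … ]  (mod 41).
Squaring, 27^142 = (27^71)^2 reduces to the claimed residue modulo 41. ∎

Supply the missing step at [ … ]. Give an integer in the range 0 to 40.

38

27^64 · 27^4 · 27^2 · 27^1 ≡ 1 · 40 · 32 · 27 = 34560.
34560 mod 41 = 38, so 27^71 ≡ 38 (mod 41).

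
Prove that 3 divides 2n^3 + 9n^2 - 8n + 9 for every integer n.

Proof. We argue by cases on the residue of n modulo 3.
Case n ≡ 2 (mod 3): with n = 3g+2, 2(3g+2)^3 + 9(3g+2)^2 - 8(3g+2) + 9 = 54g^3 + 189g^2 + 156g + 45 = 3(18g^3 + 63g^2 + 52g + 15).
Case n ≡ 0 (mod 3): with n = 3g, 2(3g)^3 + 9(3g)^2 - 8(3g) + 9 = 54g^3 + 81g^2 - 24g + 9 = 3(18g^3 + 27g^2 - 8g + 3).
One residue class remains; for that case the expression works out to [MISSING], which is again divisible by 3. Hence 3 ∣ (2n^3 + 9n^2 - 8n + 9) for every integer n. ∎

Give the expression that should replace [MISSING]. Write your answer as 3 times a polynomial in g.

3(18g^3 + 45g^2 + 16g + 4)

The residues treated are {2, 0}, so the missing case is n ≡ 1 (mod 3); write n = 3g+1.
Then 2(3g+1)^3 + 9(3g+1)^2 - 8(3g+1) + 9 = 54g^3 + 135g^2 + 48g + 12 = 3(18g^3 + 45g^2 + 16g + 4).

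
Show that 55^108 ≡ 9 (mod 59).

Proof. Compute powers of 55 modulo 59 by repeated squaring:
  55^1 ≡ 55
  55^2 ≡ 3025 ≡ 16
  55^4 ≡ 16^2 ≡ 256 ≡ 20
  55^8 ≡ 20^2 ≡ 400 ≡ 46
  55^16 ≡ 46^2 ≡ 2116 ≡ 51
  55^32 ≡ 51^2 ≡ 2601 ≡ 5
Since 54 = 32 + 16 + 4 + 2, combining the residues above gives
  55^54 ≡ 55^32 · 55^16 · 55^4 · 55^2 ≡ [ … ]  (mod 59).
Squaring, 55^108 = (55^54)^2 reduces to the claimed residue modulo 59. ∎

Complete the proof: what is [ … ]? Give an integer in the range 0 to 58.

3

Multiply the listed residues: 5 · 51 · 20 · 16 = 255 → 5100 → 81600.
Reducing modulo 59: 81600 = 1383·59 + 3, so 55^54 ≡ 3.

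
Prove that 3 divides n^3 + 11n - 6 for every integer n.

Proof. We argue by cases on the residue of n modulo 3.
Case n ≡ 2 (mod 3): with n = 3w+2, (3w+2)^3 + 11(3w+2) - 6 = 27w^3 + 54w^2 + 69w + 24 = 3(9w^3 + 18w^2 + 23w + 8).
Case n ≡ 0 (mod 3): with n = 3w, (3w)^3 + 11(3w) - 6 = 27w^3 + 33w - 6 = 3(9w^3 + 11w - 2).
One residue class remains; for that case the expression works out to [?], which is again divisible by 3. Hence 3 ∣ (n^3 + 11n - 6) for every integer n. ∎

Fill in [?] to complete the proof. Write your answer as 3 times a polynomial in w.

3(9w^3 + 9w^2 + 14w + 2)

Only n ≡ 1 (mod 3) is unaccounted for. Put n = 3w+1:
(3w+1)^3 + 11(3w+1) - 6 expands to 27w^3 + 27w^2 + 42w + 6,
and factoring out 3 leaves 3(9w^3 + 9w^2 + 14w + 2).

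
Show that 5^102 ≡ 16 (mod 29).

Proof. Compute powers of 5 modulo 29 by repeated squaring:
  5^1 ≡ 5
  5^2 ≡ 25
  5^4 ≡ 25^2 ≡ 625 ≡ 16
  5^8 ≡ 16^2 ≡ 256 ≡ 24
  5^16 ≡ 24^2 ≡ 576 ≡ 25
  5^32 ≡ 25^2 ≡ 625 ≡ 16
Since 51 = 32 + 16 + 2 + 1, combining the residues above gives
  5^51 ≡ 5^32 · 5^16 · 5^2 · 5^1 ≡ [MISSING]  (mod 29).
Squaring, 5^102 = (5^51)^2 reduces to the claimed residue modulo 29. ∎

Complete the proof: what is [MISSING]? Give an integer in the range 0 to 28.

4

5^32 · 5^16 · 5^2 · 5^1 ≡ 16 · 25 · 25 · 5 = 50000.
50000 mod 29 = 4, so 5^51 ≡ 4 (mod 29).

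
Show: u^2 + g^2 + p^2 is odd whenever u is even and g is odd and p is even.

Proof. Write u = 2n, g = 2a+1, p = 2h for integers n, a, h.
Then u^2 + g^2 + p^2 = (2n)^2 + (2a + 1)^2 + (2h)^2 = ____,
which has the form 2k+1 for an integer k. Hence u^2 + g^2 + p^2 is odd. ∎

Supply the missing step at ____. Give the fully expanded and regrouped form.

2(2a^2 + 2a + 2h^2 + 2n^2) + 1

(2n)^2 + (2a + 1)^2 + (2h)^2 = 4a^2 + 4a + 4h^2 + 4n^2 + 1
= 2(2a^2 + 2a + 2h^2 + 2n^2) + 1.
Since 2a^2 + 2a + 2h^2 + 2n^2 is an integer, the sum of squares is of the form 2k+1 for an integer k.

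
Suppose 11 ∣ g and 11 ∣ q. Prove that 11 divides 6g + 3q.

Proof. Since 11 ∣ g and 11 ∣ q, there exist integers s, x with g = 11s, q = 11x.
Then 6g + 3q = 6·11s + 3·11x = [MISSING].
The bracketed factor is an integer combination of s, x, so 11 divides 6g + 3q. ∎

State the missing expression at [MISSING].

11(6s + 3x)

Each term has a factor of 11: 6·11s + 3·11x = 11·(6s + 3x).
Since 6s + 3x is an integer, 11 ∣ (6g + 3q).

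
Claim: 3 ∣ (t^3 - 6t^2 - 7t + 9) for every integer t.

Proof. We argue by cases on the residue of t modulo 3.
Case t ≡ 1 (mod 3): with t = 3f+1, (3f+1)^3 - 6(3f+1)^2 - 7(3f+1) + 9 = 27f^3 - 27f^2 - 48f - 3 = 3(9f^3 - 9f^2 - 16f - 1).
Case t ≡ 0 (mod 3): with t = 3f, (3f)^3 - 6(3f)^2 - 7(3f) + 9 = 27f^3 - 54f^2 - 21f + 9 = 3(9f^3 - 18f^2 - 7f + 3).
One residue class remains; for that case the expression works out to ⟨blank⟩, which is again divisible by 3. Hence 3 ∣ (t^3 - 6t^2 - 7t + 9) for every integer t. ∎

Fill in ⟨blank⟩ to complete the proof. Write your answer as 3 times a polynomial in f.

The residues treated are {1, 0}, so the missing case is t ≡ 2 (mod 3); write t = 3f+2.
Then (3f+2)^3 - 6(3f+2)^2 - 7(3f+2) + 9 = 27f^3 - 57f - 21 = 3(9f^3 - 19f - 7).

3(9f^3 - 19f - 7)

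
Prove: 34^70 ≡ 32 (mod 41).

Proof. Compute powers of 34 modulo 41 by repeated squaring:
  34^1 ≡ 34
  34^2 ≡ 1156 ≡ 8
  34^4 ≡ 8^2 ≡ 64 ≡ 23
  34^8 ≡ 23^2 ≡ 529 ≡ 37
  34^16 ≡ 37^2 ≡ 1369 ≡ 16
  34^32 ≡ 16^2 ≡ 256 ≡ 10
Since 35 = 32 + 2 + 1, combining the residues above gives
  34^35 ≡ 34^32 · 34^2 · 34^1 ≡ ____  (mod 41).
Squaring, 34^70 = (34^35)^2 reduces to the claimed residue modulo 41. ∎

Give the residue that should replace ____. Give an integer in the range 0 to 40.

14

Multiply the listed residues: 10 · 8 · 34 = 80 → 2720.
Reducing modulo 41: 2720 = 66·41 + 14, so 34^35 ≡ 14.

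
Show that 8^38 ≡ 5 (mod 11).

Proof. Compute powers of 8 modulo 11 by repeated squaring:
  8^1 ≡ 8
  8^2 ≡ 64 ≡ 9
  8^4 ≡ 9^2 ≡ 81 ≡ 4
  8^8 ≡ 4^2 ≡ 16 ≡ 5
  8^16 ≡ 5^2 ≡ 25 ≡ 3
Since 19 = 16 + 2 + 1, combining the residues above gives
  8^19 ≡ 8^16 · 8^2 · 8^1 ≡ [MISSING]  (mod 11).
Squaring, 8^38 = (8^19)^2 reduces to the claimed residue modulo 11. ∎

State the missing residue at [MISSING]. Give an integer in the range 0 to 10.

7

8^16 · 8^2 · 8^1 ≡ 3 · 9 · 8 = 216.
216 mod 11 = 7, so 8^19 ≡ 7 (mod 11).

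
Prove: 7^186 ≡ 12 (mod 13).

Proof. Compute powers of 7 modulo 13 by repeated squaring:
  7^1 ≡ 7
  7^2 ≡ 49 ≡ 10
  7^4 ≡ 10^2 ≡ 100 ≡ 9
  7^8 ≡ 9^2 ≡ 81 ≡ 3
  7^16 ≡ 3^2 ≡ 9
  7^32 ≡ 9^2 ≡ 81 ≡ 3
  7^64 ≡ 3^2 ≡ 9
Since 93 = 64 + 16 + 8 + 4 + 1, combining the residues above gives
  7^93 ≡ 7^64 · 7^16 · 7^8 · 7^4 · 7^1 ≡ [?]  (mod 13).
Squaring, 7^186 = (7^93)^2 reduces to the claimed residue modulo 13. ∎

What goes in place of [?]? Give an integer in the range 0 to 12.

8

Multiply the listed residues: 9 · 9 · 3 · 9 · 7 = 81 → 243 → 2187 → 15309.
Reducing modulo 13: 15309 = 1177·13 + 8, so 7^93 ≡ 8.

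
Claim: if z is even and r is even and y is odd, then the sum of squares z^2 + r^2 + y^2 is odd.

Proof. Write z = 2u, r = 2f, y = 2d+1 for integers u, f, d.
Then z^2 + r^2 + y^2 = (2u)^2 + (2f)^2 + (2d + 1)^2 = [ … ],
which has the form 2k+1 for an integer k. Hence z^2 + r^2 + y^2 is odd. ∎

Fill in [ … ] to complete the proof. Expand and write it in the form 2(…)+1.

Expanding: (2u)^2 + (2f)^2 + (2d + 1)^2 = 4d^2 + 4d + 4f^2 + 4u^2 + 1.
Every term except the constant is even, so this is 2(2d^2 + 2d + 2f^2 + 2u^2) + 1,
and 2d^2 + 2d + 2f^2 + 2u^2 ∈ ℤ gives the required form.

2(2d^2 + 2d + 2f^2 + 2u^2) + 1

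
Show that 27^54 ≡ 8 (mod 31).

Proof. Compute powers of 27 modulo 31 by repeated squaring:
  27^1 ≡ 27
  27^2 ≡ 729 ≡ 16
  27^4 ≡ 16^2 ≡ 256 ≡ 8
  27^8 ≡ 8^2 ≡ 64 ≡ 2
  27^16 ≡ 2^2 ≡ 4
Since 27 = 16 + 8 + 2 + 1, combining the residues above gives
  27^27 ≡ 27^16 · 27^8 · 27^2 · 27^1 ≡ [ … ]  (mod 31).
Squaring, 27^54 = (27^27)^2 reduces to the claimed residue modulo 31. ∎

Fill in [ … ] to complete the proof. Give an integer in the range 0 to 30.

15

27^16 · 27^8 · 27^2 · 27^1 ≡ 4 · 2 · 16 · 27 = 3456.
3456 mod 31 = 15, so 27^27 ≡ 15 (mod 31).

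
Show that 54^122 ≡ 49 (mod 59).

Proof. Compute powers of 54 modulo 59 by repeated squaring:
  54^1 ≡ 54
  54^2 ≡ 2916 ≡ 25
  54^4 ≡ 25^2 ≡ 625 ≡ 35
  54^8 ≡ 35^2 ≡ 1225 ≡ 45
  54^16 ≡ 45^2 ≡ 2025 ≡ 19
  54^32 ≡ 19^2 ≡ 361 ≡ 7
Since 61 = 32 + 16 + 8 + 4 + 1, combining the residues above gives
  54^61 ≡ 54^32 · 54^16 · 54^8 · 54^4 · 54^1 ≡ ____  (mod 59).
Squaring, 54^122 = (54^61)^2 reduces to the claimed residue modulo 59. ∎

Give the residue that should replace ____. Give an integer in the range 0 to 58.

52

54^32 · 54^16 · 54^8 · 54^4 · 54^1 ≡ 7 · 19 · 45 · 35 · 54 = 11311650.
11311650 mod 59 = 52, so 54^61 ≡ 52 (mod 59).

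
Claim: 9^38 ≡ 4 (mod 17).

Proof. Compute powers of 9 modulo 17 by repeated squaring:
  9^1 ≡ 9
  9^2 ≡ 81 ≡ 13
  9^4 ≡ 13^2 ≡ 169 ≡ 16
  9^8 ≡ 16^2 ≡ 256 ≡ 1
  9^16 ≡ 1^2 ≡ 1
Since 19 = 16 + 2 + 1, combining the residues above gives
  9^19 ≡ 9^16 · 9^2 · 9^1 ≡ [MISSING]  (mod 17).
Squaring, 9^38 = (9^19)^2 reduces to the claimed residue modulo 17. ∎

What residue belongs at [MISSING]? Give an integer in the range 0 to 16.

15

Multiply the listed residues: 1 · 13 · 9 = 13 → 117.
Reducing modulo 17: 117 = 6·17 + 15, so 9^19 ≡ 15.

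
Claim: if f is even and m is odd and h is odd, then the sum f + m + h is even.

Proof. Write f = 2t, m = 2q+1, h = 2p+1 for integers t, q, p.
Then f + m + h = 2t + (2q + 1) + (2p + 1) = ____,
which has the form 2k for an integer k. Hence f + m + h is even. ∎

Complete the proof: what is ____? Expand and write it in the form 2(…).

2t + (2q + 1) + (2p + 1) = 2p + 2q + 2t + 2
= 2(p + q + t + 1).
Since p + q + t + 1 is an integer, the sum is of the form 2k for an integer k.

2(p + q + t + 1)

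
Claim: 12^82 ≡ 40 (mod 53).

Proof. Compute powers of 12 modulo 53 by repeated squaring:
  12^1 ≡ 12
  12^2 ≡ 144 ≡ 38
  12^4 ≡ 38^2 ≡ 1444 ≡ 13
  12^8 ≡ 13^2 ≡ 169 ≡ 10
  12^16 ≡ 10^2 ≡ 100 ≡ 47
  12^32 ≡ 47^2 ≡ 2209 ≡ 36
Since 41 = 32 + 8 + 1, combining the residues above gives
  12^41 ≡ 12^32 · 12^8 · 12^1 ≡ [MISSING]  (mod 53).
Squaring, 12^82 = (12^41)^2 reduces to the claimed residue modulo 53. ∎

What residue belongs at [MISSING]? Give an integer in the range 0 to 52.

Multiply the listed residues: 36 · 10 · 12 = 360 → 4320.
Reducing modulo 53: 4320 = 81·53 + 27, so 12^41 ≡ 27.

27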